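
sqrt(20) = 2 * sqrt(5) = 4.47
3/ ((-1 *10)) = -0.30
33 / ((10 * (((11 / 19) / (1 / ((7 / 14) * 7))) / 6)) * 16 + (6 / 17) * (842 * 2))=31977 / 628288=0.05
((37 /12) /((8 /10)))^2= 34225 /2304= 14.85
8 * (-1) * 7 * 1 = -56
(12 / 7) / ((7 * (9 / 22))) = 0.60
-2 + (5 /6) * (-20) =-56 /3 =-18.67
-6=-6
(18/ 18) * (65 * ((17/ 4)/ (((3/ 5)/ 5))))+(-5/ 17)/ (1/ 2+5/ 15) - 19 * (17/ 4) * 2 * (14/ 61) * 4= 26797757/ 12444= 2153.47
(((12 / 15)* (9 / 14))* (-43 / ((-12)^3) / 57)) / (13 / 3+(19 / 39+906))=559 / 2267724480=0.00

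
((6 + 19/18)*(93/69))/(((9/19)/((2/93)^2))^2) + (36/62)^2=13641394364/40459961457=0.34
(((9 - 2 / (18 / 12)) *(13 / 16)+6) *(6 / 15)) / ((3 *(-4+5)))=587 / 360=1.63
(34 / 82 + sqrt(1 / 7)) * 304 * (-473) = -113969.34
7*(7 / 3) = 49 / 3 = 16.33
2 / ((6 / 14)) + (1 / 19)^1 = 4.72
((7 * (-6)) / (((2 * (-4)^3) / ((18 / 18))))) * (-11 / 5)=-231 / 320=-0.72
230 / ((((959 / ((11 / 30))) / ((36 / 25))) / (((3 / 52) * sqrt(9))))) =6831 / 311675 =0.02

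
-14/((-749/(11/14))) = 11/749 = 0.01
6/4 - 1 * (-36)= 75/2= 37.50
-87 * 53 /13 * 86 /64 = -198273 /416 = -476.62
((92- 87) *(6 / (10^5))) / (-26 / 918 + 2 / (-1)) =-1377 / 9310000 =-0.00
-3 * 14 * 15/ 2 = -315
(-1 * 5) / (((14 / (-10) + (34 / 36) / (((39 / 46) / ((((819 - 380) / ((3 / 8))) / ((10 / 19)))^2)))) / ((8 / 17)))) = -3159000 / 7399149349307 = -0.00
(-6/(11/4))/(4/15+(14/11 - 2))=90/19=4.74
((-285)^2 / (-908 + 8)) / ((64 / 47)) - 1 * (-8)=-14919 / 256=-58.28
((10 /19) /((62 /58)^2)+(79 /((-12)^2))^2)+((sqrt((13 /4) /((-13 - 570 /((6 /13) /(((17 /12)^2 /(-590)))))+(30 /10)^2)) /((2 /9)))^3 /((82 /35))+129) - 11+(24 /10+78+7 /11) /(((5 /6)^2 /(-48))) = -2854178196996179 /520600608000+105678027 * sqrt(5238610) /95630245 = -2953.19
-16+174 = 158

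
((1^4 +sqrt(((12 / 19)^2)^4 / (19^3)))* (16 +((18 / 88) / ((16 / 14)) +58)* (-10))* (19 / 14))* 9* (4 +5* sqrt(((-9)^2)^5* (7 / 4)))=-2704349215.80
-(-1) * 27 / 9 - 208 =-205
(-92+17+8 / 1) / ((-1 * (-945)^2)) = 0.00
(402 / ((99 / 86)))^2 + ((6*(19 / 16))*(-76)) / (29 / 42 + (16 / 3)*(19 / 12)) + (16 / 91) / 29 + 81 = 121970.83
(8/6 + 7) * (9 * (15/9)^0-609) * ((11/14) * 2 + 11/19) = -1430000/133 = -10751.88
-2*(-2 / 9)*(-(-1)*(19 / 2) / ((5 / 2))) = 76 / 45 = 1.69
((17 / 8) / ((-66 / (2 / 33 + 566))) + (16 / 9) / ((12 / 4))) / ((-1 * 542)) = 115213 / 3541428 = 0.03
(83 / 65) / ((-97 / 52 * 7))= -332 / 3395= -0.10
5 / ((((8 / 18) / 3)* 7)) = 135 / 28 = 4.82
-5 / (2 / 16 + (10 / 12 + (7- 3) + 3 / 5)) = -600 / 667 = -0.90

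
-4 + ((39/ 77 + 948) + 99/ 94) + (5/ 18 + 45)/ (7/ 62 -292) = 1114513591883/ 1178874774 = 945.40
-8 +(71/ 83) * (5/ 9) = -7.52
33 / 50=0.66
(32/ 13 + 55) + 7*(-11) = -254/ 13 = -19.54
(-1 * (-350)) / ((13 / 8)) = 215.38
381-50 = 331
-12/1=-12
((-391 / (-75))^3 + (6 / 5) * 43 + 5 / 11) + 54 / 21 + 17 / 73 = 466093593491 / 2371359375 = 196.55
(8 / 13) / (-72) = -1 / 117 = -0.01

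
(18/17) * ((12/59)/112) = 27/14042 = 0.00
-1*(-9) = 9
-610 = -610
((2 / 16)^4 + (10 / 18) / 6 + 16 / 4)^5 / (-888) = -18999434014307816090316896875 / 14690329141738502313807446016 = -1.29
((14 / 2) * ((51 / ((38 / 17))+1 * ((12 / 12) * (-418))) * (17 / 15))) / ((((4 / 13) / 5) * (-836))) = 23231299 / 381216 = 60.94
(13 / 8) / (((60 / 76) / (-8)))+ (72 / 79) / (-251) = -16.47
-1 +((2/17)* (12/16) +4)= 105/34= 3.09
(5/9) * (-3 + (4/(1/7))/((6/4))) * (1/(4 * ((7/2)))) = 235/378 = 0.62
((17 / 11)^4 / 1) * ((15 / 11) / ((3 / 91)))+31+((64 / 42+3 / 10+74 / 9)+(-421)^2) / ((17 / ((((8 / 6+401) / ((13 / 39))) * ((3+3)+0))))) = 1276887590369519 / 16910355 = 75509212.57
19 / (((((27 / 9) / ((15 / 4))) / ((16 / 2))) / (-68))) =-12920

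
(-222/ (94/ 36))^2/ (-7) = -15968016/ 15463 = -1032.66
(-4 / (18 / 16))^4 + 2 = 1061698 / 6561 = 161.82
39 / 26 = 3 / 2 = 1.50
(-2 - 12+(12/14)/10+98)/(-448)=-2943/15680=-0.19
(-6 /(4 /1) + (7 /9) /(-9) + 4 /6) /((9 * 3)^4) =-149 /86093442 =-0.00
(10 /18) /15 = 1 /27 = 0.04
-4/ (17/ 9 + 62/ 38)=-342/ 301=-1.14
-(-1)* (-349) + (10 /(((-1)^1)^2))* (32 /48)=-1027 /3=-342.33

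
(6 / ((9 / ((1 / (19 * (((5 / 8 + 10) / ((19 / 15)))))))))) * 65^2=2704 / 153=17.67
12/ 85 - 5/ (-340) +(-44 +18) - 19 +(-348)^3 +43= -14329025907/ 340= -42144193.84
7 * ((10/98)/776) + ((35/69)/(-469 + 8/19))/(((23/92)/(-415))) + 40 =139476081295/3336915624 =41.80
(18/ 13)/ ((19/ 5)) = 90/ 247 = 0.36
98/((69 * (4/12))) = 98/23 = 4.26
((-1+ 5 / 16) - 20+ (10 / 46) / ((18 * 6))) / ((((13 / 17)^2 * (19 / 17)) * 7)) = -1009773803 / 223331472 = -4.52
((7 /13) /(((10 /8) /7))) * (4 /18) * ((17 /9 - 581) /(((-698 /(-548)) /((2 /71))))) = -1119620992 /130461435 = -8.58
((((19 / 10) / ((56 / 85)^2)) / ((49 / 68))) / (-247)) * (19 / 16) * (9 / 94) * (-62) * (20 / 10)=130219065 / 375554816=0.35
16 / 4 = 4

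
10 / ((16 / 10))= 25 / 4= 6.25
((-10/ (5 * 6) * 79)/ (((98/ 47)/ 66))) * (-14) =81686/ 7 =11669.43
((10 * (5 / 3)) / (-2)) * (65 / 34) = -1625 / 102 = -15.93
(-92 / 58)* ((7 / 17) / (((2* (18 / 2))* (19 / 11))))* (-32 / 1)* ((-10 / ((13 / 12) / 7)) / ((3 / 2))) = -31736320 / 1095939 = -28.96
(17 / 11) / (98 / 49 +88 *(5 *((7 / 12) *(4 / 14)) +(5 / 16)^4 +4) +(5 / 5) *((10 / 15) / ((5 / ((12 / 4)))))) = 2088960 / 579292967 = 0.00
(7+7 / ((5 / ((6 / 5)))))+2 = 267 / 25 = 10.68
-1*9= -9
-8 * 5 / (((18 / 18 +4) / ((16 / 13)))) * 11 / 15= -1408 / 195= -7.22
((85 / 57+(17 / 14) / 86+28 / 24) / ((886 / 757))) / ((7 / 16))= 92543250 / 17734619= 5.22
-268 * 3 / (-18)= 134 / 3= 44.67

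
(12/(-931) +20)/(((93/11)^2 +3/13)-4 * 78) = -3658798/43986957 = -0.08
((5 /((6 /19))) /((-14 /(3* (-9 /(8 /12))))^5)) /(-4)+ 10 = -109038009925 /137682944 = -791.95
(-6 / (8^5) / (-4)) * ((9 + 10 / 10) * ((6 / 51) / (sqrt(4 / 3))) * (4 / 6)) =5 * sqrt(3) / 278528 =0.00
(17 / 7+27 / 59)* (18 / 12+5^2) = 31588 / 413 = 76.48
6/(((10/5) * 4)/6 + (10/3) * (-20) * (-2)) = 9/202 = 0.04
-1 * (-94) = 94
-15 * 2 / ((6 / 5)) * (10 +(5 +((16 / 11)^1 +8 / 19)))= -88175 / 209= -421.89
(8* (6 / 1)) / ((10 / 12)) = 288 / 5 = 57.60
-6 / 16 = -3 / 8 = -0.38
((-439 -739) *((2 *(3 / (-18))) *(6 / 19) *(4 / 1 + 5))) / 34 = 558 / 17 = 32.82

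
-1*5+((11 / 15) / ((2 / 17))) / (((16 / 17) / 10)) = 2939 / 48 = 61.23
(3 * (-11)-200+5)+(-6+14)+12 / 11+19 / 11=-2389 / 11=-217.18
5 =5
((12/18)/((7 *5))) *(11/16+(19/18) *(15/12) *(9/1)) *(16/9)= 134/315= 0.43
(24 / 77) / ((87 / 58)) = 0.21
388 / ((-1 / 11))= -4268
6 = 6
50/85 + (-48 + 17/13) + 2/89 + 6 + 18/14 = -5341534/137683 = -38.80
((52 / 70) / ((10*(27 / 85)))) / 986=13 / 54810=0.00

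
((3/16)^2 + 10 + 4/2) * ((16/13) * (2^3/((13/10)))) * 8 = 9480/13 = 729.23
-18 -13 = -31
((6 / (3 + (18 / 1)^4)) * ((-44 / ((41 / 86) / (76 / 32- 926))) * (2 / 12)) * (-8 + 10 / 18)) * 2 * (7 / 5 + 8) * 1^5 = -2445721234 / 21520695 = -113.65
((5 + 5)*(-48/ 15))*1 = -32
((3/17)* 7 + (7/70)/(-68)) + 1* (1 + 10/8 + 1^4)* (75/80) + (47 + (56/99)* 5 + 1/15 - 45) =4941637/538560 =9.18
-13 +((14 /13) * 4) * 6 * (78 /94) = 397 /47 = 8.45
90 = 90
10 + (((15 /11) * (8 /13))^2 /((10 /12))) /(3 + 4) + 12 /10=8102408 /715715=11.32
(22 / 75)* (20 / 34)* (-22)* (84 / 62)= -13552 / 2635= -5.14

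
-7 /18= -0.39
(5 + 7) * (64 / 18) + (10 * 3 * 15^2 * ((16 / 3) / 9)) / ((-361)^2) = 16693088 / 390963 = 42.70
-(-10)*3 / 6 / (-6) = -5 / 6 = -0.83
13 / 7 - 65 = -63.14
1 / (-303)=-1 / 303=-0.00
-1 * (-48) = 48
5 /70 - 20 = -279 /14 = -19.93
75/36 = 2.08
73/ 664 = 0.11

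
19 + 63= 82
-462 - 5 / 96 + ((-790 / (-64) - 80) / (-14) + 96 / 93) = -19006585 / 41664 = -456.19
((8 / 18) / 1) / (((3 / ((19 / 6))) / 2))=76 / 81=0.94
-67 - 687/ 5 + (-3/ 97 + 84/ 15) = -96433/ 485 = -198.83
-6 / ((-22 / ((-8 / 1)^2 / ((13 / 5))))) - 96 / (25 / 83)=-1115424 / 3575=-312.01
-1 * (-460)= 460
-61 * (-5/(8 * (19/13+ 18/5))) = 19825/2632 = 7.53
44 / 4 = 11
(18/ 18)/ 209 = 1/ 209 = 0.00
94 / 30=47 / 15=3.13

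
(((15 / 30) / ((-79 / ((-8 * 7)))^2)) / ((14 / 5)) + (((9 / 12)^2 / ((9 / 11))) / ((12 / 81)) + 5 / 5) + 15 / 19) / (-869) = -49479339 / 6594889664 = -0.01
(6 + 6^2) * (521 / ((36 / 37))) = 134939 / 6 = 22489.83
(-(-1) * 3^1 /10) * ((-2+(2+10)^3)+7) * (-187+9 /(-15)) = -2438331 /25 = -97533.24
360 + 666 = 1026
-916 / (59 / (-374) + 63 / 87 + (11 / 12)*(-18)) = 57.49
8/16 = 1/2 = 0.50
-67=-67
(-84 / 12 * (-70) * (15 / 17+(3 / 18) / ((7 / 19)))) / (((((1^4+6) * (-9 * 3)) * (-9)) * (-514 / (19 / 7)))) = -90535 / 44590014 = -0.00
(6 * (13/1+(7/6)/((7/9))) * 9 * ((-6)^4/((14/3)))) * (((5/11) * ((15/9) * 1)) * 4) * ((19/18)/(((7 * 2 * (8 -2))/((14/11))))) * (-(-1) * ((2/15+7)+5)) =127868.43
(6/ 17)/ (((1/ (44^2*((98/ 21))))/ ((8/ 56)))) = 7744/ 17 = 455.53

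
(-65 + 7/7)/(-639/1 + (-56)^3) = 64/176255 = 0.00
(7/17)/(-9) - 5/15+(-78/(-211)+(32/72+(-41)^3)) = -68920.56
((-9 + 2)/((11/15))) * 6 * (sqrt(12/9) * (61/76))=-6405 * sqrt(3)/209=-53.08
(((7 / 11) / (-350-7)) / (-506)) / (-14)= -1 / 3974124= -0.00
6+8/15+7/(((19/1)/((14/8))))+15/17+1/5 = 160087/19380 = 8.26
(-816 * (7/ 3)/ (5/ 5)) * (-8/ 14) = 1088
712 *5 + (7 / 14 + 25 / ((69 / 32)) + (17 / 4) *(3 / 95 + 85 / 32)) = 3006714503 / 839040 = 3583.52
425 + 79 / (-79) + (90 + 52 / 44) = 5667 / 11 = 515.18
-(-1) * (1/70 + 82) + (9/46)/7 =66044/805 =82.04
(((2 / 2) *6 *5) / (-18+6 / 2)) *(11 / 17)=-22 / 17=-1.29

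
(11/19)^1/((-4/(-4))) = 11/19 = 0.58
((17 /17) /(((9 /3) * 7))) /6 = 1 /126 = 0.01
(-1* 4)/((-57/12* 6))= 8/57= 0.14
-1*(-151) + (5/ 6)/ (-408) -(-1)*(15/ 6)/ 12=370153/ 2448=151.21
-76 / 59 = -1.29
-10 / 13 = -0.77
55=55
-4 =-4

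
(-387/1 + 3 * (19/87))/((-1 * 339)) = 11204/9831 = 1.14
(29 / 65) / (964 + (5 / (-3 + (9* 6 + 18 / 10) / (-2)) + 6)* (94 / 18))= 2781 / 6198920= 0.00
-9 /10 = -0.90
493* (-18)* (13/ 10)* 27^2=-42049449/ 5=-8409889.80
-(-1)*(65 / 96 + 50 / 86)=5195 / 4128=1.26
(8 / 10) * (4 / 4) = 4 / 5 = 0.80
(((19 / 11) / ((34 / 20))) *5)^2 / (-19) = -47500 / 34969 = -1.36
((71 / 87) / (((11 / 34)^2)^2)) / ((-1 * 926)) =-47439928 / 589754121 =-0.08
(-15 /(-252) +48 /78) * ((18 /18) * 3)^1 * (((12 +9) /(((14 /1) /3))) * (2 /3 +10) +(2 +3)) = 39061 /364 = 107.31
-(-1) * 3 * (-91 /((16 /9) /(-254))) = 312039 /8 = 39004.88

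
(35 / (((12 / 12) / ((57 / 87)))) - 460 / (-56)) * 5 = 155.73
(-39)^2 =1521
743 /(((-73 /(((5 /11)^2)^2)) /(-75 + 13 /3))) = 98447500 /3206379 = 30.70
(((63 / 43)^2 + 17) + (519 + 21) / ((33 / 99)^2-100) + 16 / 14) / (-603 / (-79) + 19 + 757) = 13681205306 / 720334808599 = 0.02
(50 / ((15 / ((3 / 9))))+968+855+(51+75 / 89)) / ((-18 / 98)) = -73629311 / 7209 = -10213.53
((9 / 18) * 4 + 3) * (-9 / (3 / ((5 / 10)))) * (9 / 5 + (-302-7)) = 2304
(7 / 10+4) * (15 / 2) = 141 / 4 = 35.25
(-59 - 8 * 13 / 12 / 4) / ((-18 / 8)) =734 / 27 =27.19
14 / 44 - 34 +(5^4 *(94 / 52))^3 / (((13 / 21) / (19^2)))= 2113746043128235821 / 2513368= 841001414487.75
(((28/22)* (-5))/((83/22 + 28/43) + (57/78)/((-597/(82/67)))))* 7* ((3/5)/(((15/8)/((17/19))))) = -596013259296/206663822795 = -2.88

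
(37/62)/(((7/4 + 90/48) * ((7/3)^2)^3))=107892/105766451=0.00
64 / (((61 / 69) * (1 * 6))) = 736 / 61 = 12.07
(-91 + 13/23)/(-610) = 208/1403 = 0.15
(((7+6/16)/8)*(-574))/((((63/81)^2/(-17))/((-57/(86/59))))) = -581500.65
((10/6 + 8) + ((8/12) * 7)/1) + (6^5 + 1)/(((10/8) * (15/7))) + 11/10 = 437827/150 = 2918.85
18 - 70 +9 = -43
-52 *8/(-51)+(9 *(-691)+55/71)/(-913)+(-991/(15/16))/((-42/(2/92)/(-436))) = -1785075066034/7983924795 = -223.58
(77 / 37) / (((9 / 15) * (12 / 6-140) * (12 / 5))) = -1925 / 183816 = -0.01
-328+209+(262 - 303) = -160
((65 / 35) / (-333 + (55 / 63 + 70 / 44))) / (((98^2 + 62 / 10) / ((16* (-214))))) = 4896320 / 2445918697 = 0.00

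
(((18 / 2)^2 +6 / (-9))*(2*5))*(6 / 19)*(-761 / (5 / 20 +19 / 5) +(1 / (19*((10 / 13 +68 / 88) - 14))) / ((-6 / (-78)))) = -4967730580360 / 104185683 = -47681.51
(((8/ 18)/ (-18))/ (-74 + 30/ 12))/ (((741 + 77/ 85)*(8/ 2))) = 85/ 730447146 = 0.00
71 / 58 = 1.22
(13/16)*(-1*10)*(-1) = 65/8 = 8.12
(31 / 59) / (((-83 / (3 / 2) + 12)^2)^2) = 2511 / 16850990000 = 0.00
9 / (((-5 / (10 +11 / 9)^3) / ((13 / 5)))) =-13393913 / 2025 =-6614.28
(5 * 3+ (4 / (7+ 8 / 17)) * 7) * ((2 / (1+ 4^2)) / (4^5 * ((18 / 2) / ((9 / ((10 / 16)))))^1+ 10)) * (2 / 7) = 4762 / 4911725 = 0.00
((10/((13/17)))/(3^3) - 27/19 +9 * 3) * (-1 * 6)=-347632/2223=-156.38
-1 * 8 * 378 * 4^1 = -12096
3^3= 27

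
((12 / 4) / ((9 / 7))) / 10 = 7 / 30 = 0.23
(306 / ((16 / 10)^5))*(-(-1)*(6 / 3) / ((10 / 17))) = 99.22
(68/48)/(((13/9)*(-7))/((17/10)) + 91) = 867/52052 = 0.02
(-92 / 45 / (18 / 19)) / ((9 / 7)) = -6118 / 3645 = -1.68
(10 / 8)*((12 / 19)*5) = 75 / 19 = 3.95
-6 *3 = -18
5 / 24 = 0.21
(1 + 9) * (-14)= -140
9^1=9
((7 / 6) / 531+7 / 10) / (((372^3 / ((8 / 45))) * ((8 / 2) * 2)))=5593 / 18451306094400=0.00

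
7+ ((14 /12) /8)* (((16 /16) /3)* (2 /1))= 511 /72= 7.10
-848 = -848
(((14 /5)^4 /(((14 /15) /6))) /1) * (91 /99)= 499408 /1375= 363.21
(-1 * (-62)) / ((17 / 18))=65.65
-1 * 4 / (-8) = 1 / 2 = 0.50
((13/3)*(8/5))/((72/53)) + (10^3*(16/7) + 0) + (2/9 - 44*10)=1749233/945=1851.04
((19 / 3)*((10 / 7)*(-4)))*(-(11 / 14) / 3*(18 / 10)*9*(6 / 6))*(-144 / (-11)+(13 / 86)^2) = 182436993 / 90601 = 2013.63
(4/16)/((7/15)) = 15/28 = 0.54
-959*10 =-9590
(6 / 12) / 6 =1 / 12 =0.08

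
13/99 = 0.13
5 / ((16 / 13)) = 65 / 16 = 4.06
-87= -87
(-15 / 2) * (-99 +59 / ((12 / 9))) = 3285 / 8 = 410.62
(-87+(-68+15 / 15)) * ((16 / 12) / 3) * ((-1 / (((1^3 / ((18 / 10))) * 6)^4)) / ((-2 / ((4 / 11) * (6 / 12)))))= -0.05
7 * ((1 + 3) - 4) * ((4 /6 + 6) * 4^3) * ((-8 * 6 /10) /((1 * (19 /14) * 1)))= 0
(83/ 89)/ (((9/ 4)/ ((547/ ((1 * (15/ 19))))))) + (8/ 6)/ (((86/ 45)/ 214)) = 225506768/ 516645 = 436.48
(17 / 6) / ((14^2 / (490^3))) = 1700708.33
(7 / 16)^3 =343 / 4096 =0.08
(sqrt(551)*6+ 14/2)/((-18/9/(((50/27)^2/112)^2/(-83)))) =390625/9880551072+ 390625*sqrt(551)/11527309584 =0.00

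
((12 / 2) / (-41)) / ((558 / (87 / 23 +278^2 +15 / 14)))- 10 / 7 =-26640991 / 1227786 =-21.70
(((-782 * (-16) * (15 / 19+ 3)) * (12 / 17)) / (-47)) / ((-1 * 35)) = 635904 / 31255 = 20.35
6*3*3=54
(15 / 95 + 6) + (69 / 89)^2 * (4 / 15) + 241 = 186105692 / 752495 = 247.32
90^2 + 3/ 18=48601/ 6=8100.17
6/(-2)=-3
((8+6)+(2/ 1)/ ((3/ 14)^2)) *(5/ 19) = 2590/ 171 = 15.15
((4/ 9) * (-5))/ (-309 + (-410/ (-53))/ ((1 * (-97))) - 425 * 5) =25705/ 28155609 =0.00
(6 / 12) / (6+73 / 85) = 85 / 1166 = 0.07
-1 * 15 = -15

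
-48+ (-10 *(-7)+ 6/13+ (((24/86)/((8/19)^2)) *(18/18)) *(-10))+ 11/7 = 259563/31304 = 8.29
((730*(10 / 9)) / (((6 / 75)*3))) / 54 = 62.59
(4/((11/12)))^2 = 2304/121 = 19.04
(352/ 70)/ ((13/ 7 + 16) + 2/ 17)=2992/ 10695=0.28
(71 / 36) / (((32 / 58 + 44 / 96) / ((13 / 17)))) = 53534 / 35853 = 1.49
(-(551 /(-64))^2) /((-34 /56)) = 2125207 /17408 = 122.08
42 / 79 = 0.53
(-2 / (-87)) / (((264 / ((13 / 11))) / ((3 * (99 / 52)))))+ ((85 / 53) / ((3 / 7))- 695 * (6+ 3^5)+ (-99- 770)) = -141142549907 / 811536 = -173920.26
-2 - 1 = -3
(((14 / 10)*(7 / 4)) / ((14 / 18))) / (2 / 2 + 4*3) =63 / 260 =0.24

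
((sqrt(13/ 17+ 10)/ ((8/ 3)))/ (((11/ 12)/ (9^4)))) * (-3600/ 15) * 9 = -19021497.38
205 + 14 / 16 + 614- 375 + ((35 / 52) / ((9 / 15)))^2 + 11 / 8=10890565 / 24336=447.51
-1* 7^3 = -343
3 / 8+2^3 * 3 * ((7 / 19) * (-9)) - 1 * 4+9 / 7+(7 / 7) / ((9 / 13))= -770617 / 9576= -80.47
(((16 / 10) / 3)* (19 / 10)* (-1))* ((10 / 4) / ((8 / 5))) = -19 / 12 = -1.58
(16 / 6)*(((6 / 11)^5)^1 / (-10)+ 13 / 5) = 3343640 / 483153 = 6.92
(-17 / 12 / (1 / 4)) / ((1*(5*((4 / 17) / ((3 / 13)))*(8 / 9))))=-2601 / 2080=-1.25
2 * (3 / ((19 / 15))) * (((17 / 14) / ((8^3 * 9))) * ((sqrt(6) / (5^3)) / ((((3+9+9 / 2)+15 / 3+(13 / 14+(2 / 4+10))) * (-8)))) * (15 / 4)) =-51 * sqrt(6) / 358768640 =-0.00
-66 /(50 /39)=-1287 /25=-51.48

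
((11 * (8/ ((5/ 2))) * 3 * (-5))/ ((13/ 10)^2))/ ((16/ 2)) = -6600/ 169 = -39.05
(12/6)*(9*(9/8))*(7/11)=567/44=12.89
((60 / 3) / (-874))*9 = -90 / 437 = -0.21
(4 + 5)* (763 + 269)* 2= 18576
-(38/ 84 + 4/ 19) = -529/ 798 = -0.66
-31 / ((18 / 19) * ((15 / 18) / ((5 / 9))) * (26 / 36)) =-1178 / 39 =-30.21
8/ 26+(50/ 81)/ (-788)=127331/ 414882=0.31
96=96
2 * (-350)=-700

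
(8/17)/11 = 0.04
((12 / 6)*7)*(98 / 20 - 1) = 273 / 5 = 54.60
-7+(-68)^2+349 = 4966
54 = 54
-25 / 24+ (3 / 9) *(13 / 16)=-37 / 48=-0.77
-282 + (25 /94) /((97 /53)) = -2569951 /9118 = -281.85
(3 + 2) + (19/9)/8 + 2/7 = 2797/504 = 5.55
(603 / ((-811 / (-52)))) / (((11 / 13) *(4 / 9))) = 917163 / 8921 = 102.81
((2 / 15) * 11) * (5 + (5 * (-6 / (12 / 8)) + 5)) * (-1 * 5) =220 / 3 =73.33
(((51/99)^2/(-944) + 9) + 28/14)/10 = 11307887/10280160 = 1.10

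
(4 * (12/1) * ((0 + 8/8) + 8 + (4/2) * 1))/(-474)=-1.11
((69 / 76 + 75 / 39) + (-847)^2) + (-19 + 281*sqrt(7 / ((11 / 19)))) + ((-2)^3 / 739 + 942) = 281*sqrt(1463) / 11 + 524479238903 / 730132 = 719311.91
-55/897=-0.06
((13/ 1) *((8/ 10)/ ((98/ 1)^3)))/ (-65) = -1/ 5882450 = -0.00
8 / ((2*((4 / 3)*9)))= 1 / 3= 0.33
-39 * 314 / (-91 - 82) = 12246 / 173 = 70.79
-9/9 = -1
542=542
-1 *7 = -7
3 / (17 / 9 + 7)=27 / 80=0.34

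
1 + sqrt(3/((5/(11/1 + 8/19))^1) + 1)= 1 + sqrt(70870)/95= 3.80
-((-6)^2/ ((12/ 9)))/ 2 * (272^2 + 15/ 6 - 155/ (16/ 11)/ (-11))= -31966353/ 32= -998948.53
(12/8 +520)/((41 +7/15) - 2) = 15645/1184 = 13.21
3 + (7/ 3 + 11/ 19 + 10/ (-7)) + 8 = 4981/ 399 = 12.48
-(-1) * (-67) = -67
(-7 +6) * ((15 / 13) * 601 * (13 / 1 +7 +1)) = -189315 / 13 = -14562.69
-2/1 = -2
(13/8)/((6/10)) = 65/24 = 2.71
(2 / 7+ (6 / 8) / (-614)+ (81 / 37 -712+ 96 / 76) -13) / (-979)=8717169243 / 11832170504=0.74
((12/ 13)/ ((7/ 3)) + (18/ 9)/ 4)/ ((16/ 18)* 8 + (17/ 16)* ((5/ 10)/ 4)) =93888/ 759395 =0.12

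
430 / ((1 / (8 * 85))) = 292400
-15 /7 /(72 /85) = -425 /168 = -2.53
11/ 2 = 5.50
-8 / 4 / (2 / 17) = -17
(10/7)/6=5/21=0.24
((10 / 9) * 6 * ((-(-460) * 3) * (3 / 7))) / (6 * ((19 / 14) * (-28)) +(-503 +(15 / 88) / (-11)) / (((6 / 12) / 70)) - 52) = -267168 / 4790779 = -0.06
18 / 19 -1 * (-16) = 322 / 19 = 16.95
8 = 8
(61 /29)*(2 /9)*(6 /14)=122 /609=0.20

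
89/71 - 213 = -15034/71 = -211.75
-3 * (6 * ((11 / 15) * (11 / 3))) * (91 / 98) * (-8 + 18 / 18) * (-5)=-1573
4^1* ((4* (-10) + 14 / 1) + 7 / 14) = -102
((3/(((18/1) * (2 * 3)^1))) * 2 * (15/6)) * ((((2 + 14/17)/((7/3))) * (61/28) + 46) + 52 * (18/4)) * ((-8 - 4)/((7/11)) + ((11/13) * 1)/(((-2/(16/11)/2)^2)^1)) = -5027735780/7504497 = -669.96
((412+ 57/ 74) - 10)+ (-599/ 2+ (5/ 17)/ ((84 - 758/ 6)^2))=1047693118/ 10145141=103.27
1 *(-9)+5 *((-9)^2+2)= 406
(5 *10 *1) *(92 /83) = 4600 /83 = 55.42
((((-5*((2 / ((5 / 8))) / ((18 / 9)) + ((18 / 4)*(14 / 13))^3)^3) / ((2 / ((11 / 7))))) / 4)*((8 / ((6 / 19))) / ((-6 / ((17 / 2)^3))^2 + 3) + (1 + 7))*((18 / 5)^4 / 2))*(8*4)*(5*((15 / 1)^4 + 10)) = -1455235102786519882257867714709719936 / 86145425820785524375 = -16892772760958304.33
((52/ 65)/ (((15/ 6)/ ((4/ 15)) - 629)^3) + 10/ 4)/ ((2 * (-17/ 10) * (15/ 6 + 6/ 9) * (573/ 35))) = -106577323413015/ 7514371225329649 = -0.01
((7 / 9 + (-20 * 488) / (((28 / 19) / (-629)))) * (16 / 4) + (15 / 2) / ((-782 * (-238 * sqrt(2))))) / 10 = 3 * sqrt(2) / 1488928 + 524888018 / 315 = 1666311.17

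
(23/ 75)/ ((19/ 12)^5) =1907712/ 61902475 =0.03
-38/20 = -19/10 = -1.90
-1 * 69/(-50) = 69/50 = 1.38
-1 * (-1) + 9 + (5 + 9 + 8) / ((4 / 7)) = 97 / 2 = 48.50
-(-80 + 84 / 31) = 2396 / 31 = 77.29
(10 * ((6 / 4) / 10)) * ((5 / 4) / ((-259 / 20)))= -75 / 518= -0.14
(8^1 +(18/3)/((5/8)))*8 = 704/5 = 140.80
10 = 10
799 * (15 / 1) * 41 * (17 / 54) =2784515 / 18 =154695.28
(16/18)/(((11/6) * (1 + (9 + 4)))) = 8/231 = 0.03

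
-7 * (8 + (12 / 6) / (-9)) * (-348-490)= 410620 / 9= 45624.44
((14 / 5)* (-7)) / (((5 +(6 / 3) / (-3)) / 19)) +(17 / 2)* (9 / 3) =-7857 / 130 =-60.44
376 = 376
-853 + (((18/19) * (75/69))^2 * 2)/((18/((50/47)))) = -7655013179/8975543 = -852.87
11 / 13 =0.85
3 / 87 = 1 / 29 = 0.03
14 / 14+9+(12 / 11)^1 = 122 / 11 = 11.09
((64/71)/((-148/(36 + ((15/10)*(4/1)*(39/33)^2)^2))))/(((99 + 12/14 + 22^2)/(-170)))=29612378880/157193813909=0.19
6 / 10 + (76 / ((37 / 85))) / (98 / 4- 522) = 9169 / 36815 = 0.25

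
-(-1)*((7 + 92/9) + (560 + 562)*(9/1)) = 91037/9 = 10115.22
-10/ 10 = -1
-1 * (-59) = 59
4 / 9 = 0.44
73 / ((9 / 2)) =16.22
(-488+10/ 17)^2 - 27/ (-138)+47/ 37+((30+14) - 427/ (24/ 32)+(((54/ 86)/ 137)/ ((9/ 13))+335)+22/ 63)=43334544616007135/ 182552157774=237381.72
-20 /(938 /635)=-6350 /469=-13.54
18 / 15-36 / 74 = 132 / 185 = 0.71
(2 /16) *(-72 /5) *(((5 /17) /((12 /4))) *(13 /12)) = -13 /68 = -0.19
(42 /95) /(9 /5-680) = -42 /64429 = -0.00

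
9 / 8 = 1.12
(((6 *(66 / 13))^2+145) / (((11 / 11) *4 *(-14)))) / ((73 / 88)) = -284933 / 12337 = -23.10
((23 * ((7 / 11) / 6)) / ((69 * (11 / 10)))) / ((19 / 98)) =3430 / 20691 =0.17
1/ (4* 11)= 1/ 44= 0.02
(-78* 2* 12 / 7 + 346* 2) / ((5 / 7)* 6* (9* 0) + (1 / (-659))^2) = 1290683132 / 7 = 184383304.57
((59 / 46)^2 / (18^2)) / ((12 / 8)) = 3481 / 1028376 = 0.00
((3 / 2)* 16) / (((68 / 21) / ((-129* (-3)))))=48762 / 17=2868.35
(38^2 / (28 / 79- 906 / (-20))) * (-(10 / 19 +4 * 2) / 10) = -972648 / 36067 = -26.97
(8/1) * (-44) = -352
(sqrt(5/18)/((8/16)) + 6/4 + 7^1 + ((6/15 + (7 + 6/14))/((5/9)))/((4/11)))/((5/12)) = 115.93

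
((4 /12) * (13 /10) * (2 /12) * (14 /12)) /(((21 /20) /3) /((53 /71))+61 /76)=91637 /1382832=0.07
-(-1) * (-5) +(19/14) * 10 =60/7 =8.57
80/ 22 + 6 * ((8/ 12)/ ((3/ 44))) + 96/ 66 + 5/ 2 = 4373/ 66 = 66.26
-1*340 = -340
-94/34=-47/17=-2.76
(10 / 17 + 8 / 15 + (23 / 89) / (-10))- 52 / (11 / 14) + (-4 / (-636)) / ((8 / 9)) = -1377716017 / 21169896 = -65.08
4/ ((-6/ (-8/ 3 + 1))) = 10/ 9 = 1.11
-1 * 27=-27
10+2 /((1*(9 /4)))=10.89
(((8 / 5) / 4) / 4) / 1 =1 / 10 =0.10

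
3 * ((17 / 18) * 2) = 17 / 3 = 5.67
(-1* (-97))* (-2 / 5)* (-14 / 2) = 271.60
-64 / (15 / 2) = -128 / 15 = -8.53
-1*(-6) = 6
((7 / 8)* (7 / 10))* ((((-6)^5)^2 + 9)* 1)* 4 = 592568613 / 4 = 148142153.25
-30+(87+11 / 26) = 1493 / 26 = 57.42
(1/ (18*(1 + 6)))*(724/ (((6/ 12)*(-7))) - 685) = -2081/ 294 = -7.08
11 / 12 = 0.92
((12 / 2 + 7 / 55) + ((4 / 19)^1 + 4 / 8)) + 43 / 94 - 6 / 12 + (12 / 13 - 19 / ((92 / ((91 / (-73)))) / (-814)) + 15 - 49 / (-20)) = -790696593123 / 4288132420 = -184.39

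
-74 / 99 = -0.75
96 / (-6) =-16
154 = 154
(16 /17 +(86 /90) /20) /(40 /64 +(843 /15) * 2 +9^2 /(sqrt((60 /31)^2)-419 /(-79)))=0.01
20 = 20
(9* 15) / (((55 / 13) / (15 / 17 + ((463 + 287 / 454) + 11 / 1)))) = 1288177371 / 84898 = 15173.24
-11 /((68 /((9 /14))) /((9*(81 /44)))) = -6561 /3808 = -1.72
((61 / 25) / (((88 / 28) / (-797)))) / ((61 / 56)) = -156212 / 275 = -568.04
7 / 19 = 0.37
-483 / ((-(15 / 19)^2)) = 58121 / 75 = 774.95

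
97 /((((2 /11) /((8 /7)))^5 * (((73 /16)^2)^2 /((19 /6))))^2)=1022599488017135998282296721408 /2050245137397090708910521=498769.38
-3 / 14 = -0.21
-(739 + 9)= -748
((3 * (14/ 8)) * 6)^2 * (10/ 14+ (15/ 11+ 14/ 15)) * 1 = 328671/ 110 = 2987.92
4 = 4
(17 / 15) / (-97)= -17 / 1455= -0.01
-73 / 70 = -1.04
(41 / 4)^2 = 105.06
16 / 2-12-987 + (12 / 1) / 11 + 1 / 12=-130657 / 132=-989.83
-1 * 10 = -10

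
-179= -179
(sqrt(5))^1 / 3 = sqrt(5) / 3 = 0.75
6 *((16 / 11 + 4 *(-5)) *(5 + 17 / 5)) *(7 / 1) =-359856 / 55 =-6542.84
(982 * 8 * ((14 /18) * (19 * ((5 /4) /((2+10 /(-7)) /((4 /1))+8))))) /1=481180 /27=17821.48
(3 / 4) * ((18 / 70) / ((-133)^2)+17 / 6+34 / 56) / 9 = 25560713 / 89152560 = 0.29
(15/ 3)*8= 40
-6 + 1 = -5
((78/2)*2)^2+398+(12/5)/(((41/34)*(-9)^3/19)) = 322898246/49815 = 6481.95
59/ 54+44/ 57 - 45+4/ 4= -43231/ 1026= -42.14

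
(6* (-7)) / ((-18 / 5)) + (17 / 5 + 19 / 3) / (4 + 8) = 12.48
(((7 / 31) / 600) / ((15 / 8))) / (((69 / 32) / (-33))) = -2464 / 802125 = -0.00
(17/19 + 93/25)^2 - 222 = -45283886/225625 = -200.70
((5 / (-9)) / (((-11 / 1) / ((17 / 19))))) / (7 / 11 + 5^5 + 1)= 85 / 5881203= 0.00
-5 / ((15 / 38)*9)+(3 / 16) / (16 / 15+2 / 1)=-26753 / 19872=-1.35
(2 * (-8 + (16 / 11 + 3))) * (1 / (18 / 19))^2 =-4693 / 594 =-7.90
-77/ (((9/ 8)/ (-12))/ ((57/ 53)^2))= 2668512/ 2809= 949.99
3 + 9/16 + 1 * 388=6265/16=391.56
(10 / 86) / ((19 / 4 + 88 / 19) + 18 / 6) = 380 / 40463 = 0.01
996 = 996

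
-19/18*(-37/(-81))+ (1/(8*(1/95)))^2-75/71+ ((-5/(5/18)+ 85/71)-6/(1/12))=167862479/3312576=50.67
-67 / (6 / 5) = -335 / 6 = -55.83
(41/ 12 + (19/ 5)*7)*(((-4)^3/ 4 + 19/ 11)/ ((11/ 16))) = -1131028/ 1815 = -623.16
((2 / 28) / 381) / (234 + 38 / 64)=16 / 20021169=0.00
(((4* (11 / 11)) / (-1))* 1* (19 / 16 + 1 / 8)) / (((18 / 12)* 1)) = -7 / 2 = -3.50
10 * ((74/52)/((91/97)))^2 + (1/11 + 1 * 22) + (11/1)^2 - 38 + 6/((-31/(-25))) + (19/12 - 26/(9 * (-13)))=2314939946719/17180126964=134.75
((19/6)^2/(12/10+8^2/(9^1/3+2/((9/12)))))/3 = 30685/114696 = 0.27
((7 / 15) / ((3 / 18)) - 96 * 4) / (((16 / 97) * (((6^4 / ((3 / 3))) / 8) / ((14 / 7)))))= -92441 / 3240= -28.53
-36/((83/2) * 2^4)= -0.05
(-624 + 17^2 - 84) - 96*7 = -1091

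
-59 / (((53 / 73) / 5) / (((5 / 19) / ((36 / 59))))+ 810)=-0.07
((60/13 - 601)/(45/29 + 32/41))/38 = -9218317/1369862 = -6.73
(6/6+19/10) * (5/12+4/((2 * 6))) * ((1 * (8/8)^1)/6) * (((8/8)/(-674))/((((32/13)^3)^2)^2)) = -0.00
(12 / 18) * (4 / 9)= 8 / 27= 0.30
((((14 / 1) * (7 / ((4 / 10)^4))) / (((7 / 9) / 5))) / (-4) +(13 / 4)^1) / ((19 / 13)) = -2558023 / 608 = -4207.27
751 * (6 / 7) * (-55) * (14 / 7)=-495660 / 7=-70808.57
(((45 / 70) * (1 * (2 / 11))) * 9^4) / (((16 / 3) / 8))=177147 / 154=1150.31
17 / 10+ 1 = 27 / 10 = 2.70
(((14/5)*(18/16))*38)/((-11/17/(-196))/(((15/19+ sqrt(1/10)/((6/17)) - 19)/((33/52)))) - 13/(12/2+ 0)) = -1883001526604827030584/34085662494244360385+ 1559333511097362*sqrt(10)/34085662494244360385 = -55.24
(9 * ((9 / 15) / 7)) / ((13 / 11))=297 / 455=0.65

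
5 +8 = 13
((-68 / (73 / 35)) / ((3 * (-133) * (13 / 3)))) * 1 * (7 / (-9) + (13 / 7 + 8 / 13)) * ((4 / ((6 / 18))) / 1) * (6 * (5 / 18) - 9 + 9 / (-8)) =-6842840 / 2109627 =-3.24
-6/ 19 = -0.32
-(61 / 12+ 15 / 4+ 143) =-911 / 6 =-151.83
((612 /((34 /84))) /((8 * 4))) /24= 63 /32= 1.97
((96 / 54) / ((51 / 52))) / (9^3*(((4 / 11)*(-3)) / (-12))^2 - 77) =-25168 / 985473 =-0.03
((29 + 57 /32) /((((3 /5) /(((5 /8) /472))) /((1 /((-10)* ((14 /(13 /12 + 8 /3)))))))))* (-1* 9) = 221625 /13533184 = 0.02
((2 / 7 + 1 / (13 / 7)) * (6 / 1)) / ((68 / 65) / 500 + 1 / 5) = 140625 / 5747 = 24.47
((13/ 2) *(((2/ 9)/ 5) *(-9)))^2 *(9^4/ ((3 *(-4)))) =-369603/ 100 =-3696.03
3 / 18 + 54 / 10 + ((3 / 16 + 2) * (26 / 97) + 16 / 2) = 164741 / 11640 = 14.15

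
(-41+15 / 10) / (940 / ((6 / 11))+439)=-237 / 12974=-0.02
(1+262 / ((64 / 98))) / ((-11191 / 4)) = -0.14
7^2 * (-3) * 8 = -1176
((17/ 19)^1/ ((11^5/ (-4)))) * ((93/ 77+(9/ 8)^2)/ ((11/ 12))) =-621639/ 10367174972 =-0.00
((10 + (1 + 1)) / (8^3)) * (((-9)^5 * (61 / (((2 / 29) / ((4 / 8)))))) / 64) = -313373043 / 32768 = -9563.39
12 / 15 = 4 / 5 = 0.80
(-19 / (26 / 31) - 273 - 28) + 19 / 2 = -4084 / 13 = -314.15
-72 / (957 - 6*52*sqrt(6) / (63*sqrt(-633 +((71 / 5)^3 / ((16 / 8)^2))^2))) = -99685425544462296 / 1324985447445811351 - 2016000*sqrt(767652203526) / 1324985447445811351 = -0.08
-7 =-7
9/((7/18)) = 162/7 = 23.14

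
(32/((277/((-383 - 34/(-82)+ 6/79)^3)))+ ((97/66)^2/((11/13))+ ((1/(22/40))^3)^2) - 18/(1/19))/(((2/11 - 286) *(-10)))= -3881398208228990110093540739/1715777929255107010201920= -2262.18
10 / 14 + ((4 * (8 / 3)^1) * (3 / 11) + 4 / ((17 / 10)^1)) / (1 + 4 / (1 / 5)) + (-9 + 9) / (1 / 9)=1263 / 1309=0.96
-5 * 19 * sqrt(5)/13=-95 * sqrt(5)/13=-16.34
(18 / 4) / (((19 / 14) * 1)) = 63 / 19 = 3.32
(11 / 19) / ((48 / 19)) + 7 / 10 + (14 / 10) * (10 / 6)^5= 368063 / 19440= 18.93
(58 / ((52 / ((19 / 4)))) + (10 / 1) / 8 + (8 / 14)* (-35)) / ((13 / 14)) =-9793 / 676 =-14.49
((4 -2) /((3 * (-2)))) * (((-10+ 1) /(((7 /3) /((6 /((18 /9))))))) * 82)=2214 /7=316.29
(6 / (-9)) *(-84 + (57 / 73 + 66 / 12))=11347 / 219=51.81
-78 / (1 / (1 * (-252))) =19656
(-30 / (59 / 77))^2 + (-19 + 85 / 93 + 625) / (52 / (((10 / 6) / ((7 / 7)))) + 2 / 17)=1337737569655 / 861777246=1552.30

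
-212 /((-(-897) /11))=-2332 /897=-2.60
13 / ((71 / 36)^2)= 3.34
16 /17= 0.94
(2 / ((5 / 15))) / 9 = 2 / 3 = 0.67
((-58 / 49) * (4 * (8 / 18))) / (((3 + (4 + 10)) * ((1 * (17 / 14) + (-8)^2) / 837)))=-1.59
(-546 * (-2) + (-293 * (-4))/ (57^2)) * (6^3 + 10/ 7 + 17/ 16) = 1206243565/ 5054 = 238671.07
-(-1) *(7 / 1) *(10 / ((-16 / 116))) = -1015 / 2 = -507.50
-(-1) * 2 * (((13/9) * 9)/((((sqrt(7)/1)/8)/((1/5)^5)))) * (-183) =-38064 * sqrt(7)/21875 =-4.60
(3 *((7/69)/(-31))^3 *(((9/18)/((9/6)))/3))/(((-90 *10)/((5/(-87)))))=-343/459775013860620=-0.00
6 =6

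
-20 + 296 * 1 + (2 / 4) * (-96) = 228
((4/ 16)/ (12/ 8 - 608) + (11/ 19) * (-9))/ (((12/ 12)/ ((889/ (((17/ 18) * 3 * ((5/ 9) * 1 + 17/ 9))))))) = -339138387/ 507034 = -668.87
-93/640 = -0.15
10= 10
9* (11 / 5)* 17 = 1683 / 5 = 336.60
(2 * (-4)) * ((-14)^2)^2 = -307328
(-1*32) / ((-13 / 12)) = 384 / 13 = 29.54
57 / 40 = 1.42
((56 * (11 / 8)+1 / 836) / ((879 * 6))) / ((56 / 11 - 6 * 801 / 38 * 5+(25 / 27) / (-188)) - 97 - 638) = -9076593 / 846901053626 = -0.00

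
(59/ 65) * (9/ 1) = 531/ 65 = 8.17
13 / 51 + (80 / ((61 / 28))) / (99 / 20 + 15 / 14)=5554033 / 874191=6.35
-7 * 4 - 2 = -30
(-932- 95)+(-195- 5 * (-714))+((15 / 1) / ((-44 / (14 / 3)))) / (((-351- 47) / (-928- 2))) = 10263269 / 4378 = 2344.28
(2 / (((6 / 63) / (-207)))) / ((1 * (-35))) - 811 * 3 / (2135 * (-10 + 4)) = 106229 / 854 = 124.39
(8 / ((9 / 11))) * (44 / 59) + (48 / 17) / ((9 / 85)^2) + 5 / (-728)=300522083 / 1159704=259.14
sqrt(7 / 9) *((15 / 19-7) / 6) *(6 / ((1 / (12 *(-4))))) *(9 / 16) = 147.88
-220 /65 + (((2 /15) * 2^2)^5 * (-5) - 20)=-46595984 /1974375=-23.60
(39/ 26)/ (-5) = -3/ 10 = -0.30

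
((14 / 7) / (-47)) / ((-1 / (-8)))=-16 / 47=-0.34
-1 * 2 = -2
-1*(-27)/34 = 27/34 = 0.79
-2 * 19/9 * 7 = -266/9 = -29.56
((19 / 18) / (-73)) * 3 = -19 / 438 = -0.04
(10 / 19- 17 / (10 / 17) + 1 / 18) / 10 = -12106 / 4275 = -2.83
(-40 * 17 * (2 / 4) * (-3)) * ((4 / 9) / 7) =1360 / 21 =64.76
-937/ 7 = -133.86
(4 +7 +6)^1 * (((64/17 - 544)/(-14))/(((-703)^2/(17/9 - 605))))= -3560768/4447881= -0.80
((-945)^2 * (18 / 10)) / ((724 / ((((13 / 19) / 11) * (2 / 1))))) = 20896785 / 75658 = 276.20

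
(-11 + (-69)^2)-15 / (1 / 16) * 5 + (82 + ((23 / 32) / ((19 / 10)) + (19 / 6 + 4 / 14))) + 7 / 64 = 92847365 / 25536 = 3635.94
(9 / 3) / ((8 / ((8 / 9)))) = 0.33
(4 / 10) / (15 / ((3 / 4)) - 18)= 0.20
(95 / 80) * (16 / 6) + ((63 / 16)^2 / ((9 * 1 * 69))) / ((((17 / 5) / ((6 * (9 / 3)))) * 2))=970757 / 300288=3.23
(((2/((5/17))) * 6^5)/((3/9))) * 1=793152/5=158630.40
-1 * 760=-760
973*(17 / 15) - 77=15386 / 15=1025.73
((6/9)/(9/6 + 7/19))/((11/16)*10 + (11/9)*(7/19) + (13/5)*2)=173280/6082783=0.03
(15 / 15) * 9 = 9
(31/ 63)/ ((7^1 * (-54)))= -31/ 23814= -0.00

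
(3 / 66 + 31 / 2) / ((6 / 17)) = 969 / 22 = 44.05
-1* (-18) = 18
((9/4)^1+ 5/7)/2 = 83/56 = 1.48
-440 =-440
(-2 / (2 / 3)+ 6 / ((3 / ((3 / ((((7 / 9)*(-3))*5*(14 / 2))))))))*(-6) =4518 / 245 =18.44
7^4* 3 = 7203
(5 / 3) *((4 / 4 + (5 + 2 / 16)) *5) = 1225 / 24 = 51.04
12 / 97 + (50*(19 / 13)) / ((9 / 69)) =2119918 / 3783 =560.38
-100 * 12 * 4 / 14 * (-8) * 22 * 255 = 107712000 / 7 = 15387428.57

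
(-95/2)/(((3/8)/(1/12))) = -95/9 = -10.56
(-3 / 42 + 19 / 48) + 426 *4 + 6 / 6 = 572989 / 336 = 1705.32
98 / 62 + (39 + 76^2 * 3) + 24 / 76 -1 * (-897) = 10758613 / 589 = 18265.90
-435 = -435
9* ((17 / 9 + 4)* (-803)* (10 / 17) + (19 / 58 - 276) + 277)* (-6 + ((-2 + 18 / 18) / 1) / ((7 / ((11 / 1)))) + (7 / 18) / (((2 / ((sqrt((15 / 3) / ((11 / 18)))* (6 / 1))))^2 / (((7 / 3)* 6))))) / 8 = -67932196363 / 55216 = -1230299.12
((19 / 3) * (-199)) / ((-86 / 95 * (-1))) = -1392.23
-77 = -77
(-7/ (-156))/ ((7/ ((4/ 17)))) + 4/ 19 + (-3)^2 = 116044/ 12597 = 9.21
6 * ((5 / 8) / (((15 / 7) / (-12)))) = -21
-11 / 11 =-1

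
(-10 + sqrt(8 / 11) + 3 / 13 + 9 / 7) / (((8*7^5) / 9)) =-1737 / 3058874 + 9*sqrt(22) / 739508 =-0.00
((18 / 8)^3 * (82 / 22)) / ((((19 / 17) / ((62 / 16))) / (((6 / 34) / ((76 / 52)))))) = 36135801 / 2033152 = 17.77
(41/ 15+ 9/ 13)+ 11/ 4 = 4817/ 780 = 6.18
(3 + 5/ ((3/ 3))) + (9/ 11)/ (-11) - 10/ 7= 6.50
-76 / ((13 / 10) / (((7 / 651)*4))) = -3040 / 1209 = -2.51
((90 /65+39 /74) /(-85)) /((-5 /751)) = 1381089 /408850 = 3.38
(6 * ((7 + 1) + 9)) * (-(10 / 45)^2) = -136 / 27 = -5.04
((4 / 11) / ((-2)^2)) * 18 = 18 / 11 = 1.64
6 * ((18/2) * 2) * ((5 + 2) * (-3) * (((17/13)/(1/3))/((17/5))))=-34020/13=-2616.92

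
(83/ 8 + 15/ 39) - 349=-35177/ 104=-338.24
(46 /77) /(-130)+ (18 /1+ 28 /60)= 277208 /15015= 18.46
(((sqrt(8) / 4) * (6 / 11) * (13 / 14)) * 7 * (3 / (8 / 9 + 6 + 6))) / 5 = 1053 * sqrt(2) / 12760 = 0.12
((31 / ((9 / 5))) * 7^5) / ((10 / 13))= 6773221 / 18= 376290.06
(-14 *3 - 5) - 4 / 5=-47.80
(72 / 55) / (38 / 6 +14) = 216 / 3355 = 0.06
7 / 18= 0.39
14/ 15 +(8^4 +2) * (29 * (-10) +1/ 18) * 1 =-5940957/ 5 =-1188191.40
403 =403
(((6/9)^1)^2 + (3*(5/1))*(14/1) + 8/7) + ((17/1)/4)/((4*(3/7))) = 215779/1008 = 214.07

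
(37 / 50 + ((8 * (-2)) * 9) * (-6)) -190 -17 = 32887 / 50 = 657.74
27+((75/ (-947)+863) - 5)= 838020/ 947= 884.92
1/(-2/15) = -15/2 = -7.50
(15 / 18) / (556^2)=0.00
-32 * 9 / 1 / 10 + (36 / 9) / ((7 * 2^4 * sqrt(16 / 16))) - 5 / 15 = -12221 / 420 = -29.10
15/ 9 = 5/ 3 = 1.67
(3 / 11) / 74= 3 / 814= 0.00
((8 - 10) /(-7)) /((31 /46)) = 92 /217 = 0.42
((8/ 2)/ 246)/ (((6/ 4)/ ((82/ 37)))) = 0.02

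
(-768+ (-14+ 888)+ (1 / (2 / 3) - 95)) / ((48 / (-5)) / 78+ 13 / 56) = 45500 / 397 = 114.61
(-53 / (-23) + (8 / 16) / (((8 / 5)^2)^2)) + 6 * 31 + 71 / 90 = 1603915483 / 8478720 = 189.17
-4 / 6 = -2 / 3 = -0.67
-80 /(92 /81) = -1620 /23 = -70.43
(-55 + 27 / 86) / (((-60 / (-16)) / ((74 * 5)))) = -5395.69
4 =4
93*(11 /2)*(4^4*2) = 261888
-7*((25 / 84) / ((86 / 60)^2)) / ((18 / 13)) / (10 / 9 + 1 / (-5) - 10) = 0.08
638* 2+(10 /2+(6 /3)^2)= 1285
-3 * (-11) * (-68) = -2244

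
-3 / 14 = -0.21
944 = 944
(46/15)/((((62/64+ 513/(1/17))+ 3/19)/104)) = 2908672/79545795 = 0.04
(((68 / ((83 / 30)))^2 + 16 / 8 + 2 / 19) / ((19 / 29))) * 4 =9204131360 / 2486929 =3701.00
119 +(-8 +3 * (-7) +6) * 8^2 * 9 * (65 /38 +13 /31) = -28097.67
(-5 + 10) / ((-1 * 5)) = -1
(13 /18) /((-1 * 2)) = -13 /36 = -0.36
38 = 38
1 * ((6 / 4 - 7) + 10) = 9 / 2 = 4.50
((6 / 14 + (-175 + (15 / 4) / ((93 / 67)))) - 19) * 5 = -828375 / 868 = -954.35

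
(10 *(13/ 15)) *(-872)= -22672/ 3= -7557.33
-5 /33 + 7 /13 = 166 /429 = 0.39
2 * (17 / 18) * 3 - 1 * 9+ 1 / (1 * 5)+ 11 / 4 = -23 / 60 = -0.38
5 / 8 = 0.62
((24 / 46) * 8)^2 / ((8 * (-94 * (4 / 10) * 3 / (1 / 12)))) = -40 / 24863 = -0.00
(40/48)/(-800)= -1/960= -0.00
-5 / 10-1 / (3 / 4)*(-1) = 5 / 6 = 0.83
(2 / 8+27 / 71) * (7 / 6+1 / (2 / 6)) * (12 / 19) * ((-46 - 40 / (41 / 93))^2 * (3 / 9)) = 70318440550 / 6803007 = 10336.38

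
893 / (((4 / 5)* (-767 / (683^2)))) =-2082873385 / 3068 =-678902.67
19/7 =2.71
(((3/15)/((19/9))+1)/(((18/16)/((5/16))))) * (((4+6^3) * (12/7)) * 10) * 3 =457600/133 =3440.60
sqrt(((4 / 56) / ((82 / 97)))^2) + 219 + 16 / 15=3791003 / 17220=220.15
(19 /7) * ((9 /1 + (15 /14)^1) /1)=2679 /98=27.34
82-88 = -6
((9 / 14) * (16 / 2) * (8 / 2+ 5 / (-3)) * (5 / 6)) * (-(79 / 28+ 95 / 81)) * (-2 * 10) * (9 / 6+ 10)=5208925 / 567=9186.82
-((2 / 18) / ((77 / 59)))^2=-3481 / 480249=-0.01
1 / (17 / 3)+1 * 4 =71 / 17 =4.18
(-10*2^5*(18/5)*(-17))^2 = 383533056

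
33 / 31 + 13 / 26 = 97 / 62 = 1.56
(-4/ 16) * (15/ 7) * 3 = -45/ 28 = -1.61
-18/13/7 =-18/91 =-0.20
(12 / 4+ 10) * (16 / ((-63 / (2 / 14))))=-208 / 441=-0.47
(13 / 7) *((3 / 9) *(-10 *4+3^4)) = 533 / 21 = 25.38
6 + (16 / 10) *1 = 38 / 5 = 7.60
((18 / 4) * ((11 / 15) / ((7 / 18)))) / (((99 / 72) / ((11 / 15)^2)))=2904 / 875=3.32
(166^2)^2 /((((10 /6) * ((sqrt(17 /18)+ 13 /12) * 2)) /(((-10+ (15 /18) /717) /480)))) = -5307691162319 /236610+ 408283935563 * sqrt(34) /118305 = -2308960.68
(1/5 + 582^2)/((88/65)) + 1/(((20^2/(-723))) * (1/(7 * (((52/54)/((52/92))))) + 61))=2706585985123/10817950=250193.98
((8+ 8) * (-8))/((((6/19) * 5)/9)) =-3648/5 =-729.60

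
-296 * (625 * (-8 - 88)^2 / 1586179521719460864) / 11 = -5000 / 51168281774687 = -0.00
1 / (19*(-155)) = -0.00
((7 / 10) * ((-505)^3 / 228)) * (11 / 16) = -1983329425 / 7296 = -271837.91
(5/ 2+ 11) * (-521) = -14067/ 2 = -7033.50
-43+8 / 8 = -42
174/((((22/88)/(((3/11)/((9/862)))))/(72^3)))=74643628032/11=6785784366.55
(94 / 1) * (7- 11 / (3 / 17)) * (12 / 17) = -62416 / 17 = -3671.53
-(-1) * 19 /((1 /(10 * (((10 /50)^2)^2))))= 38 /125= 0.30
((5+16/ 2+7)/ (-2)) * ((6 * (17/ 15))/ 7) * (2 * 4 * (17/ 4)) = -2312/ 7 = -330.29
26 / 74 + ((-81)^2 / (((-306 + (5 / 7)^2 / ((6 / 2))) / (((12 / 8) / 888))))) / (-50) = 468517267 / 1330727200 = 0.35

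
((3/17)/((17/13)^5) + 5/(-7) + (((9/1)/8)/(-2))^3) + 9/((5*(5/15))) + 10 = 50361701689141/3460361891840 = 14.55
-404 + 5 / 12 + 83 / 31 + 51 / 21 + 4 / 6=-397.81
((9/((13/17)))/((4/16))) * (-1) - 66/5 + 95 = 2257/65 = 34.72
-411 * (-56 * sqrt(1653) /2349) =7672 * sqrt(1653) /783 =398.37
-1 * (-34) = 34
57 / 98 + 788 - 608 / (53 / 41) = 1652949 / 5194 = 318.24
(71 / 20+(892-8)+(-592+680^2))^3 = 792457454334130097031 / 8000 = 99057181791766262.13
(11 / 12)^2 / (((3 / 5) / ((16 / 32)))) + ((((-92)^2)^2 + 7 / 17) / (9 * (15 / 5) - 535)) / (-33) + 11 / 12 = 87719676161 / 20519136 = 4275.02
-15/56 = -0.27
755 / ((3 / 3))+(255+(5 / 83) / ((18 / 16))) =754510 / 747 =1010.05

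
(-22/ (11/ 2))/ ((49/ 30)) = -120/ 49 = -2.45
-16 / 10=-8 / 5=-1.60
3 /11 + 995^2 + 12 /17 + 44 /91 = 16847280306 /17017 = 990026.46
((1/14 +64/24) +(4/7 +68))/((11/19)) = 56905/462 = 123.17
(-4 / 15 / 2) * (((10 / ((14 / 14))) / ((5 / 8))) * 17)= -544 / 15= -36.27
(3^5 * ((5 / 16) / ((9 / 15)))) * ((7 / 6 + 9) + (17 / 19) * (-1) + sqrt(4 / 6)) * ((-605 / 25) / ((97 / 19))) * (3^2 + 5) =-120862665 / 1552 - 2172555 * sqrt(6) / 776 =-84733.23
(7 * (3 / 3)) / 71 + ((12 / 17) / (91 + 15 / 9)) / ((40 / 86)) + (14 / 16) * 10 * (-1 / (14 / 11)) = -45366027 / 6710920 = -6.76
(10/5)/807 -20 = -16138/807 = -20.00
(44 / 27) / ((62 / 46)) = 1012 / 837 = 1.21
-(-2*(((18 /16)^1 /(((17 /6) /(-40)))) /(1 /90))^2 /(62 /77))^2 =-2067314471352900000000 /80263681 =-25756537023923.68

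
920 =920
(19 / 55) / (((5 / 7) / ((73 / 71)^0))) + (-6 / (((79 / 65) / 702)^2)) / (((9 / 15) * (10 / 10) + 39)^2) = -24089213167 / 18879025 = -1275.98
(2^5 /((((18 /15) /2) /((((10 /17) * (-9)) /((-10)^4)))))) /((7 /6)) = -0.02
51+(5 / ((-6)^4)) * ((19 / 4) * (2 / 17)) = 2247359 / 44064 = 51.00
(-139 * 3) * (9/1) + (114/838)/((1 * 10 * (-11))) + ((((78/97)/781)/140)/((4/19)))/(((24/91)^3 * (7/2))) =-10978876549760737/2925359585280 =-3753.00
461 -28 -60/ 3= 413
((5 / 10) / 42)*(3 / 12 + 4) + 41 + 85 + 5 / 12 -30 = 32413 / 336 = 96.47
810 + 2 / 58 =23491 / 29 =810.03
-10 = -10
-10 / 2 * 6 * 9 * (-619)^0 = -270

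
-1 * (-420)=420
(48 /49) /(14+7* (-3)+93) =24 /2107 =0.01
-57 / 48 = -19 / 16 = -1.19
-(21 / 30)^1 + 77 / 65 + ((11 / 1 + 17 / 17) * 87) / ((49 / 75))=10182087 / 6370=1598.44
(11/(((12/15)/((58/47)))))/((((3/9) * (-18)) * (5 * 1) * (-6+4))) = 319/1128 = 0.28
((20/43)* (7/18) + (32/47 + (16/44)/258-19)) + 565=109415830/200079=546.86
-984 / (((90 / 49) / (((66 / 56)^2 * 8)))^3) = -217902.00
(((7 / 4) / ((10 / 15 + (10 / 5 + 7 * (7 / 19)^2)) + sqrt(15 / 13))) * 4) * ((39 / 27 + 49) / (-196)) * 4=-4172823187 / 1909574331 + 29582867 * sqrt(195) / 636524777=-1.54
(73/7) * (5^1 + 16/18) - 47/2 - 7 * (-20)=22417/126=177.91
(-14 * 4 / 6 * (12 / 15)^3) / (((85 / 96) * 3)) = -57344 / 31875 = -1.80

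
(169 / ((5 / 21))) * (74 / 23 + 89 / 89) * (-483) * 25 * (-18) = 650638170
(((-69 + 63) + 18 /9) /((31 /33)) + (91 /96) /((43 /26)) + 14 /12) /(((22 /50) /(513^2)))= -353363595525 /234608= -1506187.32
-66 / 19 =-3.47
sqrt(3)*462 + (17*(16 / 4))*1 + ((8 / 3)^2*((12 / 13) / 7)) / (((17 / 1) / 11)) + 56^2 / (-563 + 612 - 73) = -288020 / 4641 + 462*sqrt(3) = 738.15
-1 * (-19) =19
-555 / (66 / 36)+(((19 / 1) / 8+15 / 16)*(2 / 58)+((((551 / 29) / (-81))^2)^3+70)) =-335316204071645993 / 1441520354199024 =-232.61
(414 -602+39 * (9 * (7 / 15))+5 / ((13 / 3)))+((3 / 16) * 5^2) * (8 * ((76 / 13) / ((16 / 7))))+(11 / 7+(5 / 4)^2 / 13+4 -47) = 17673 / 560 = 31.56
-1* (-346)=346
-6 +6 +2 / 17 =2 / 17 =0.12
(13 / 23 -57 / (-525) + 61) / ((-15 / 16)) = -3971792 / 60375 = -65.79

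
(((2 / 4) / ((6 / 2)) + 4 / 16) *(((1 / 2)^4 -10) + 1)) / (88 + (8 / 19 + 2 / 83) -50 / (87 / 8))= -32699095 / 736242304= -0.04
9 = 9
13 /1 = 13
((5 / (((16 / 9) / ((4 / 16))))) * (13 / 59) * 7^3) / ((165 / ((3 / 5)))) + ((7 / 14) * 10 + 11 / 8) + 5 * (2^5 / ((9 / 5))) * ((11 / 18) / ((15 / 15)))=1024283371 / 16822080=60.89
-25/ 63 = -0.40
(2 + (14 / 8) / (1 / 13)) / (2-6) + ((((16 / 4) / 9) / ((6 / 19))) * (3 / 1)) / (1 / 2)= 325 / 144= 2.26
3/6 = 0.50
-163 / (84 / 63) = -489 / 4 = -122.25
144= 144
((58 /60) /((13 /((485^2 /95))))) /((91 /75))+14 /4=3489432 /22477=155.24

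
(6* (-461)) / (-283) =2766 / 283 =9.77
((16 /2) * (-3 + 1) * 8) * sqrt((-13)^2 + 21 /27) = -256 * sqrt(382) /3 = -1667.82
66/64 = 33/32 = 1.03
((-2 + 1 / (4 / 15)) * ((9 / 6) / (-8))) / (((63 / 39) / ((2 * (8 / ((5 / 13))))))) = -169 / 20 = -8.45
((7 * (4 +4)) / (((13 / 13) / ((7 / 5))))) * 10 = 784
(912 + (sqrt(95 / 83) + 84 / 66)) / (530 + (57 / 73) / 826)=1.73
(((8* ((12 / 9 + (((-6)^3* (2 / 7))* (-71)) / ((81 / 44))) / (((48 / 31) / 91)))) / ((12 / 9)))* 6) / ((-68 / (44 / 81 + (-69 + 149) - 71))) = -3894922057 / 5508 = -707139.08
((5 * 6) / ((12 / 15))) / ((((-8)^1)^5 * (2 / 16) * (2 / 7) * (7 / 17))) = -0.08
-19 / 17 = -1.12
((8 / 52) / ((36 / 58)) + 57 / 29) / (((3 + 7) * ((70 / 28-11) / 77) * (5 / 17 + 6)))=-115654 / 363051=-0.32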